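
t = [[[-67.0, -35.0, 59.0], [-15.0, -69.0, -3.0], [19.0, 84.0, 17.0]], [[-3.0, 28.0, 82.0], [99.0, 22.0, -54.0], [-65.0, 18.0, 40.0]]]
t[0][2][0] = 19.0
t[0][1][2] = -3.0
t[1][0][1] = 28.0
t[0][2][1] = 84.0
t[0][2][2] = 17.0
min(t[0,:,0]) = -67.0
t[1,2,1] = 18.0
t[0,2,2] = 17.0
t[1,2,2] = 40.0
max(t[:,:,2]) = 82.0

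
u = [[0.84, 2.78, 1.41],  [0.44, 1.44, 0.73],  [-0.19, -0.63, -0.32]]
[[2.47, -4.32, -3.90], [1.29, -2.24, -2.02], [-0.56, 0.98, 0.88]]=u @ [[1.48, -1.59, 0.41], [0.6, -0.5, -1.35], [-0.31, -1.13, -0.35]]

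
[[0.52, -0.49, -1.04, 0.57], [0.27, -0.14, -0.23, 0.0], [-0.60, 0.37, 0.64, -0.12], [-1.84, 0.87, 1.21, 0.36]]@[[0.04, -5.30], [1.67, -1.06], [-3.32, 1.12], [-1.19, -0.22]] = [[1.98, -3.53],[0.54, -1.54],[-1.39, 3.53],[-3.07, 10.11]]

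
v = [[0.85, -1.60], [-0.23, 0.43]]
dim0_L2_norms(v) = [0.88, 1.66]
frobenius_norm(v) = 1.88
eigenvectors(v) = [[0.97, 0.88], [-0.26, 0.47]]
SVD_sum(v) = [[0.85,-1.6], [-0.23,0.43]] + [[-0.0, -0.00], [-0.0, -0.00]]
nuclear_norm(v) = 1.88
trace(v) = 1.28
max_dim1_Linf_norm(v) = 1.6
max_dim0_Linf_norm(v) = 1.6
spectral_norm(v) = 1.88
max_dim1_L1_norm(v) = 2.45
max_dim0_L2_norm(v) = 1.66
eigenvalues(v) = [1.28, -0.0]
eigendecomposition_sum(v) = [[0.85,-1.6], [-0.23,0.43]] + [[-0.00, -0.0],[-0.00, -0.0]]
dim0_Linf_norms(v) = [0.85, 1.6]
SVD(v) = [[-0.97,0.26],[0.26,0.97]] @ diag([1.87624577936427, 0.0013324480339921877]) @ [[-0.47, 0.88], [-0.88, -0.47]]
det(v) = -0.00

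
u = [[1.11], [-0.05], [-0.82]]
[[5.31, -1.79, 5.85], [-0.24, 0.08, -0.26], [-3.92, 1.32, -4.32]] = u@[[4.78, -1.61, 5.27]]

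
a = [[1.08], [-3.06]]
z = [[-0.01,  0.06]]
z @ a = [[-0.19]]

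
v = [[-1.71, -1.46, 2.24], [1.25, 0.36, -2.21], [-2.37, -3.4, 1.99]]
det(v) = -0.000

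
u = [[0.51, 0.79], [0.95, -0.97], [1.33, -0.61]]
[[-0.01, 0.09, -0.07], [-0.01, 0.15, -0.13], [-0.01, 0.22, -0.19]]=u @ [[-0.01, 0.17, -0.14], [-0.0, 0.01, -0.0]]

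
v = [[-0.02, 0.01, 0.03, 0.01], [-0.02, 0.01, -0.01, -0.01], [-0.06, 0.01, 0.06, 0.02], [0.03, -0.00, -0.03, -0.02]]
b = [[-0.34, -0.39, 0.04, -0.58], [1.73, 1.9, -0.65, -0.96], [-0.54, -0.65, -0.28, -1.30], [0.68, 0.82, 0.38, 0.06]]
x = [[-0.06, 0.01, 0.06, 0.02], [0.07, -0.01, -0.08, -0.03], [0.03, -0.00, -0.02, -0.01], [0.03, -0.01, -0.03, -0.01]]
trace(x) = -0.10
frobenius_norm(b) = 3.51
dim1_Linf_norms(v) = [0.03, 0.02, 0.06, 0.03]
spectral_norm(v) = 0.11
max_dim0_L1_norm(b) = 3.76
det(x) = 0.00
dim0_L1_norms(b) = [3.29, 3.76, 1.35, 2.9]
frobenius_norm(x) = 0.15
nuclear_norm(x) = 0.17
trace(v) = 0.03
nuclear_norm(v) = 0.15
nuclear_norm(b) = 5.23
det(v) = -0.00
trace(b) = 1.34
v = b @ x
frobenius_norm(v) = 0.11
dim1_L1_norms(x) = [0.15, 0.19, 0.06, 0.08]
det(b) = 0.01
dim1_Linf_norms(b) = [0.58, 1.9, 1.3, 0.82]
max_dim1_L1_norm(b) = 5.24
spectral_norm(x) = 0.15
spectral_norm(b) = 3.01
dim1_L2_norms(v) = [0.04, 0.03, 0.09, 0.05]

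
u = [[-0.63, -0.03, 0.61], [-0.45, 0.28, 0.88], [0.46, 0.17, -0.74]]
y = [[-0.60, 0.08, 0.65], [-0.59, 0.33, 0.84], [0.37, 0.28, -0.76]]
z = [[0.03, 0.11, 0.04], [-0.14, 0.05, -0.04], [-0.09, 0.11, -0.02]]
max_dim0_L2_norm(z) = 0.17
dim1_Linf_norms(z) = [0.11, 0.14, 0.11]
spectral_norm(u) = 1.57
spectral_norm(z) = 0.21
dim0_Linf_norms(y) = [0.6, 0.33, 0.84]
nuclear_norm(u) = 2.09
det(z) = -0.00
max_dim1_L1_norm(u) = 1.61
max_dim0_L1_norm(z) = 0.27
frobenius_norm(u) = 1.62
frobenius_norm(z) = 0.24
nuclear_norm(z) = 0.34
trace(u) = -1.09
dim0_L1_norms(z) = [0.26, 0.27, 0.1]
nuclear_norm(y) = 2.17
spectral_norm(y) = 1.59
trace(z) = 0.06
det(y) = 0.09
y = z + u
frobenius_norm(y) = 1.66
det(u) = 0.10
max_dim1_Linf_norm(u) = 0.88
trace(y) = -1.03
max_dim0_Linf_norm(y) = 0.84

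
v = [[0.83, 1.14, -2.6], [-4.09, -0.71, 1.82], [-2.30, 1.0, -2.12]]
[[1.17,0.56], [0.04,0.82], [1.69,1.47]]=v @ [[-0.23, -0.32], [0.65, 0.95], [-0.24, 0.10]]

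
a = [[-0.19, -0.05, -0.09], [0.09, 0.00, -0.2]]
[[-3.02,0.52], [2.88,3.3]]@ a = [[0.62, 0.15, 0.17], [-0.25, -0.14, -0.92]]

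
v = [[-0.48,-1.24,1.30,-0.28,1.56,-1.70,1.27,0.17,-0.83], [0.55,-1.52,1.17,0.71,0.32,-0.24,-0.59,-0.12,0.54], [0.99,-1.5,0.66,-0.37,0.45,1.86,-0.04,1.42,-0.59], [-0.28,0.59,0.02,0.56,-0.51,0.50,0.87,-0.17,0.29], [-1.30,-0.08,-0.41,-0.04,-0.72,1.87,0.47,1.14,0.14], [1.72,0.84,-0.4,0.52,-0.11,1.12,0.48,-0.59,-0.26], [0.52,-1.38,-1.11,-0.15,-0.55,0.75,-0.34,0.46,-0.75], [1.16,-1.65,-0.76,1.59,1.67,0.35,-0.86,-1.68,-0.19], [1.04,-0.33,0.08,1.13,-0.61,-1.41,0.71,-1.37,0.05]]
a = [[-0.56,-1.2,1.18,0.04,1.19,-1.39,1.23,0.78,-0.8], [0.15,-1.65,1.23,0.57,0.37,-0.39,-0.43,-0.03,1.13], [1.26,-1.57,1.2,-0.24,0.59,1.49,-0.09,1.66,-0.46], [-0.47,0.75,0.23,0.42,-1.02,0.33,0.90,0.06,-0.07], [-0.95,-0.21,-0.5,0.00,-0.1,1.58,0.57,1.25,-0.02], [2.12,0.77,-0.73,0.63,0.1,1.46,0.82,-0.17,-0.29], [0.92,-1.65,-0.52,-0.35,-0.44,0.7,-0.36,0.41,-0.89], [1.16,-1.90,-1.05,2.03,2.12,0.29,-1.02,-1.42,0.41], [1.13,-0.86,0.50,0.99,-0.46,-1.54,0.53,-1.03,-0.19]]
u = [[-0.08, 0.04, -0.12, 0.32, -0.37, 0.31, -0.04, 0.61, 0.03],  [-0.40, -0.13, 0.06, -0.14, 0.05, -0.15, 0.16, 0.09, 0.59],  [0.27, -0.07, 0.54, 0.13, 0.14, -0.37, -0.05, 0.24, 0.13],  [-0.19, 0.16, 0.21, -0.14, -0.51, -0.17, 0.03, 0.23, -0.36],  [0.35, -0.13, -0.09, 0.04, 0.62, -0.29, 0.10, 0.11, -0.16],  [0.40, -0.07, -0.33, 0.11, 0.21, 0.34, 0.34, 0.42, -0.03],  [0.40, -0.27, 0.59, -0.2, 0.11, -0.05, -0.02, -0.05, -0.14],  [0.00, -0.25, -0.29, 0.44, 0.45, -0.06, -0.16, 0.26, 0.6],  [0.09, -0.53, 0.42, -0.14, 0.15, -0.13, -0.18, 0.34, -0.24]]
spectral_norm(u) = 1.35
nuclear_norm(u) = 6.24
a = u + v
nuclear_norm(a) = 21.91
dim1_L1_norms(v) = [8.83, 5.76, 7.88, 3.79, 6.17, 6.04, 6.01, 9.91, 6.73]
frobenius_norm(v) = 8.24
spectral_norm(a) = 5.01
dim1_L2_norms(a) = [3.04, 2.52, 3.33, 1.73, 2.36, 2.99, 2.39, 4.24, 2.68]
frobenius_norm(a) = 8.67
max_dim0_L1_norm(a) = 10.56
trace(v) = -2.35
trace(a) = -1.20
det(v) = 0.00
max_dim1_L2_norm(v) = 3.7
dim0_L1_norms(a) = [8.72, 10.56, 7.14, 5.27, 6.39, 9.17, 5.95, 6.81, 4.26]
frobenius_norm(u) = 2.52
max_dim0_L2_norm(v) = 3.75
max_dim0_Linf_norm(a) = 2.12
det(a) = -92.67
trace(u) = 1.15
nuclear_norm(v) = 20.22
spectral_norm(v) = 4.69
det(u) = -0.00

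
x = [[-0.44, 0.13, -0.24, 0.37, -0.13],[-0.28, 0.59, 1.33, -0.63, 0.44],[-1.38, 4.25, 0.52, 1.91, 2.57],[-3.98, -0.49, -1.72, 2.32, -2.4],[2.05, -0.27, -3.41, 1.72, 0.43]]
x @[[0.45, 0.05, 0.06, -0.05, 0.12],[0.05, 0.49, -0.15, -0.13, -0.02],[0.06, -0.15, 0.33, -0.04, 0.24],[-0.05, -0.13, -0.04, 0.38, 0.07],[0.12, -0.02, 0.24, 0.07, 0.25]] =[[-0.24, 0.03, -0.17, 0.15, -0.12], [0.07, 0.15, 0.46, -0.32, 0.34], [-0.16, 1.64, -0.01, 0.4, 0.65], [-2.32, -0.43, -1.40, 1.05, -1.32], [0.67, 0.25, -0.93, 0.75, -0.34]]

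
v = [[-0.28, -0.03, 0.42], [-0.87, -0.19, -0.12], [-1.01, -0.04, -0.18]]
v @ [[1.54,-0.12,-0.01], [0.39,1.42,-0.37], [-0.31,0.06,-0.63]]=[[-0.57, 0.02, -0.25],  [-1.38, -0.17, 0.15],  [-1.52, 0.05, 0.14]]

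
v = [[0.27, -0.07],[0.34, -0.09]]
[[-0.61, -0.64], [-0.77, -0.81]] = v @ [[-2.70, -1.68], [-1.68, 2.65]]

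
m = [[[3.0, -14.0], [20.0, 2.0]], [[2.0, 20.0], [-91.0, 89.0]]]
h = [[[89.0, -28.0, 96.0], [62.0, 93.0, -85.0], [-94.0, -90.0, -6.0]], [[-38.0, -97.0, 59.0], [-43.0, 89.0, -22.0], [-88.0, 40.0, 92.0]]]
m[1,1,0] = -91.0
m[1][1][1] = 89.0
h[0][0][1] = -28.0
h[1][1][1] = 89.0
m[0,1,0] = 20.0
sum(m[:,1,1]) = 91.0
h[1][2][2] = 92.0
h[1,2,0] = -88.0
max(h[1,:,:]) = 92.0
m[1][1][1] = 89.0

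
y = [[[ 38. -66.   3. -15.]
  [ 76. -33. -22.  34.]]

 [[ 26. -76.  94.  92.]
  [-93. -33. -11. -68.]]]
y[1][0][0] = 26.0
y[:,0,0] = [38.0, 26.0]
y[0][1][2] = -22.0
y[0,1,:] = [76.0, -33.0, -22.0, 34.0]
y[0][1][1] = -33.0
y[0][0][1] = -66.0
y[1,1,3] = -68.0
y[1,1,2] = -11.0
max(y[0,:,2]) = 3.0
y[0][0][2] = 3.0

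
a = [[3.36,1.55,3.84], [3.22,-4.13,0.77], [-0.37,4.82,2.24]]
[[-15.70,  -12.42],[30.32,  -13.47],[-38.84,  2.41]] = a @ [[2.00, 0.36], [-6.39, 2.68], [-3.26, -4.63]]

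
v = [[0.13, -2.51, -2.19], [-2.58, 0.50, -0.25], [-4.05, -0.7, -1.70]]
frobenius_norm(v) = 6.15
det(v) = -0.06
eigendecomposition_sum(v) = [[-1.82, -1.09, -1.45], [-1.05, -0.63, -0.83], [-2.76, -1.65, -2.19]] + [[1.95,-1.43,-0.74], [-1.53,1.12,0.58], [-1.29,0.95,0.49]] + [[0.00, 0.00, -0.00], [0.00, 0.0, -0.00], [-0.0, -0.0, 0.0]]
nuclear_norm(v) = 8.51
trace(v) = -1.07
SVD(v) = [[0.24, -0.92, -0.30],[0.45, 0.38, -0.81],[0.86, 0.06, 0.51]] @ diag([5.162945041981166, 3.347908022357566, 0.003219831663774334]) @ [[-0.89, -0.19, -0.41], [-0.41, 0.74, 0.54], [-0.2, -0.65, 0.73]]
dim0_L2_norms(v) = [4.8, 2.65, 2.78]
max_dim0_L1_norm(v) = 6.76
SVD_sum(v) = [[-1.13, -0.24, -0.52], [-2.06, -0.44, -0.94], [-3.96, -0.85, -1.82]] + [[1.25, -2.27, -1.67], [-0.52, 0.94, 0.69], [-0.09, 0.15, 0.11]] + [[0.0, 0.0, -0.0],[0.0, 0.00, -0.0],[-0.0, -0.00, 0.00]]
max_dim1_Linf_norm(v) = 4.05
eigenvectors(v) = [[0.52, 0.7, -0.20], [0.30, -0.55, -0.65], [0.8, -0.46, 0.73]]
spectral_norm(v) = 5.16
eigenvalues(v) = [-4.64, 3.56, 0.0]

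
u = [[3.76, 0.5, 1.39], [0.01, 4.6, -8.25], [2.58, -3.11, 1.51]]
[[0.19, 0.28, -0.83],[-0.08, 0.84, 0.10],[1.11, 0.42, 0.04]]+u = [[3.95, 0.78, 0.56],[-0.07, 5.44, -8.15],[3.69, -2.69, 1.55]]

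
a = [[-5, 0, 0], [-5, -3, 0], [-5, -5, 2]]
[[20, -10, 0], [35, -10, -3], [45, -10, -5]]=a@[[-4, 2, 0], [-5, 0, 1], [0, 0, 0]]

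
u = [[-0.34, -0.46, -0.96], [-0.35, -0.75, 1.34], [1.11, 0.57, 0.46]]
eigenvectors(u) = [[-0.09+0.00j, (0.64+0j), 0.64-0.00j], [(-0.93+0j), -0.56-0.16j, (-0.56+0.16j)], [(0.36+0j), (-0.19-0.46j), (-0.19+0.46j)]]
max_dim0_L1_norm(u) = 2.76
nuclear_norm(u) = 3.64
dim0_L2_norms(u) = [1.21, 1.05, 1.71]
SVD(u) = [[-0.57, -0.28, 0.77], [0.73, -0.60, 0.32], [0.38, 0.75, 0.55]] @ diag([1.737368221468419, 1.5300821254708201, 0.37202197831091277]) @ [[0.20, -0.04, 0.98], [0.74, 0.66, -0.13], [0.64, -0.75, -0.17]]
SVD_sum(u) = [[-0.20,0.04,-0.97], [0.26,-0.05,1.24], [0.13,-0.03,0.64]] + [[-0.32,-0.29,0.05], [-0.68,-0.61,0.12], [0.85,0.75,-0.14]] + [[0.18, -0.22, -0.05], [0.08, -0.09, -0.02], [0.13, -0.15, -0.03]]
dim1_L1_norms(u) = [1.76, 2.44, 2.14]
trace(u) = -0.63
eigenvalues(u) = [(-1.3+0j), (0.33+0.81j), (0.33-0.81j)]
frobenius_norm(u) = 2.34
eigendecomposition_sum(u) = [[(-0.08+0j), (-0.1-0j), (0.04-0j)], [(-0.82+0j), (-1.08-0j), (0.37-0j)], [0.32-0.00j, (0.41+0j), (-0.14+0j)]] + [[(-0.13+0.5j), -0.18+0.04j, -0.50+0.22j], [(0.24-0.4j), 0.16+0.01j, 0.48-0.07j], [0.40-0.05j, 0.08+0.12j, 0.30+0.30j]] + [[-0.13-0.50j,(-0.18-0.04j),-0.50-0.22j], [0.24+0.40j,0.16-0.01j,0.48+0.07j], [0.40+0.05j,0.08-0.12j,0.30-0.30j]]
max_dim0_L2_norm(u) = 1.71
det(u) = -0.99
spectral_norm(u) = 1.74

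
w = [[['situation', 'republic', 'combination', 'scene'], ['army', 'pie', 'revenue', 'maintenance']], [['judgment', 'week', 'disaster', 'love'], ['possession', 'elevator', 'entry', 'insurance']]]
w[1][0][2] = 'disaster'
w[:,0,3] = ['scene', 'love']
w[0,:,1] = ['republic', 'pie']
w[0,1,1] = 'pie'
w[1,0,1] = 'week'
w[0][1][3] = 'maintenance'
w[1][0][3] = 'love'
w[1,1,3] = 'insurance'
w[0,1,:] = ['army', 'pie', 'revenue', 'maintenance']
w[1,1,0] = 'possession'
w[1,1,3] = 'insurance'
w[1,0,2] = 'disaster'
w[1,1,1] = 'elevator'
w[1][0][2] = 'disaster'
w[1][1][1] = 'elevator'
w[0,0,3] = 'scene'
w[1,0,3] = 'love'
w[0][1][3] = 'maintenance'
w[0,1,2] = 'revenue'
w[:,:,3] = [['scene', 'maintenance'], ['love', 'insurance']]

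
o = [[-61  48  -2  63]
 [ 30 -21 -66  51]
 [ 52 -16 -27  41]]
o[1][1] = -21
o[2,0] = 52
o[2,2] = -27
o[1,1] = -21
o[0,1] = 48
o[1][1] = -21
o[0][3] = 63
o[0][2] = -2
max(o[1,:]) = 51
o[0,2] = -2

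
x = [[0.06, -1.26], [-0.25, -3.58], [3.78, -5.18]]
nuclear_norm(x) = 9.30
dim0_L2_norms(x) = [3.79, 6.42]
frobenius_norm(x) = 7.46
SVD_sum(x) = [[0.52,  -1.02], [1.4,  -2.73], [2.89,  -5.63]] + [[-0.46,-0.24], [-1.65,-0.85], [0.89,0.45]]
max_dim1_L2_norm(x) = 6.41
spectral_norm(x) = 7.13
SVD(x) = [[-0.16, -0.24],[-0.43, -0.86],[-0.89, 0.46]] @ diag([7.13262366717345, 2.171768777397167]) @ [[-0.46, 0.89], [0.89, 0.46]]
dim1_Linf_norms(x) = [1.26, 3.58, 5.18]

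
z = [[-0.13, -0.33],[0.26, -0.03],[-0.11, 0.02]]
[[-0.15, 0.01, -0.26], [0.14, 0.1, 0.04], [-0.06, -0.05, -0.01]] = z @ [[0.55,0.38,0.23], [0.25,-0.18,0.69]]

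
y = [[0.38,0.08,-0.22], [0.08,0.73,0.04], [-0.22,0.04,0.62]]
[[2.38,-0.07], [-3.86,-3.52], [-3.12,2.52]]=y@[[6.03, 4.49], [-5.81, -5.65], [-2.51, 6.03]]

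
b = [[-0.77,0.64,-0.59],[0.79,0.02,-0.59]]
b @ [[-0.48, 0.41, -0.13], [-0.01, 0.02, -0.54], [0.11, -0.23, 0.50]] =[[0.30, -0.17, -0.54],[-0.44, 0.46, -0.41]]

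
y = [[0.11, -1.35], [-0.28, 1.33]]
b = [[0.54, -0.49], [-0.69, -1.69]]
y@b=[[0.99, 2.23],[-1.07, -2.11]]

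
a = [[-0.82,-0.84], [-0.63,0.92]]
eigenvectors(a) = [[-0.95,0.39],[-0.30,-0.92]]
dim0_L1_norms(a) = [1.45, 1.76]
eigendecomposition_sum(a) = [[-0.96, -0.40], [-0.3, -0.13]] + [[0.14,-0.44], [-0.33,1.05]]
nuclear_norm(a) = 2.28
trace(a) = 0.10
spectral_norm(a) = 1.26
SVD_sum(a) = [[-0.21,  -0.97], [0.16,  0.75]] + [[-0.61, 0.13], [-0.79, 0.17]]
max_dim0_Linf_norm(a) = 0.92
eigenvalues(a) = [-1.08, 1.18]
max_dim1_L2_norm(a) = 1.17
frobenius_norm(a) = 1.62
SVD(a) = [[-0.79, 0.61], [0.61, 0.79]] @ diag([1.2552109898598232, 1.0226169228675628]) @ [[0.21,0.98], [-0.98,0.21]]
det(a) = -1.28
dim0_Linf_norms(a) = [0.82, 0.92]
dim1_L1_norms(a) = [1.66, 1.55]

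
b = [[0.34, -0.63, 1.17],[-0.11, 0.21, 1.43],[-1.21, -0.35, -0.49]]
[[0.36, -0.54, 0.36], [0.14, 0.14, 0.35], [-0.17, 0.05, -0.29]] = b @ [[0.15, -0.23, 0.14], [-0.23, 0.69, -0.02], [0.14, -0.02, 0.26]]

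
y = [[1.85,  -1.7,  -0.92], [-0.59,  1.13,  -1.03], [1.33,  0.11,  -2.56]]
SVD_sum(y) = [[1.45, -0.67, -1.68],[0.03, -0.01, -0.03],[1.66, -0.77, -1.92]] + [[0.45, -0.98, 0.78],  [-0.55, 1.21, -0.96],  [-0.38, 0.84, -0.67]] + [[-0.05, -0.04, -0.03], [-0.07, -0.06, -0.04], [0.05, 0.04, 0.02]]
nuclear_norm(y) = 6.06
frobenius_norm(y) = 4.26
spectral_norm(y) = 3.52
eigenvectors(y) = [[0.85, 0.37, 0.68], [-0.49, 0.36, 0.61], [0.21, 0.86, 0.42]]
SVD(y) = [[-0.66, 0.56, -0.51], [-0.01, -0.68, -0.73], [-0.75, -0.47, 0.46]] @ diag([3.5233790473045747, 2.396897340294128, 0.14171531006226626]) @ [[-0.63, 0.29, 0.72], [0.33, -0.74, 0.59], [0.70, 0.61, 0.37]]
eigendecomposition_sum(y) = [[1.55,-1.79,0.08], [-0.89,1.03,-0.05], [0.38,-0.44,0.02]] + [[0.45,0.29,-1.15], [0.43,0.28,-1.12], [1.04,0.67,-2.67]] + [[-0.15, -0.20, 0.15], [-0.13, -0.18, 0.13], [-0.09, -0.12, 0.09]]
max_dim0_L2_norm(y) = 2.91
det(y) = 1.20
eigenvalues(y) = [2.6, -1.94, -0.24]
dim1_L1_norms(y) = [4.47, 2.75, 4.0]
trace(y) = 0.42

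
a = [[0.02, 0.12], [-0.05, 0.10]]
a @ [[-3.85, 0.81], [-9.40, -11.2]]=[[-1.20,-1.33], [-0.75,-1.16]]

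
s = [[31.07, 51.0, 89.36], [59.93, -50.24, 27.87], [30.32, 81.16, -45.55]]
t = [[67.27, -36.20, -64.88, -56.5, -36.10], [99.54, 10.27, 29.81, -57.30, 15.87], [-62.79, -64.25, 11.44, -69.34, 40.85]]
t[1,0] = 99.54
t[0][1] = -36.2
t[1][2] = 29.81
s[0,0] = 31.07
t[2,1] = -64.25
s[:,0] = [31.07, 59.93, 30.32]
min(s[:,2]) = -45.55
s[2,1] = 81.16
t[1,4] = 15.87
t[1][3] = -57.3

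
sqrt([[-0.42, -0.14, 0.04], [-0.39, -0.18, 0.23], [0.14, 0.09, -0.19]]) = [[0.59j,0.00+0.17j,0.02j], [0.41j,0.26j,0.00-0.37j], [-0.09j,-0.11j,0.00+0.39j]]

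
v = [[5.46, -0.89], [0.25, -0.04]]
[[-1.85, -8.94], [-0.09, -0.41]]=v @ [[-0.62,  -1.56], [-1.73,  0.48]]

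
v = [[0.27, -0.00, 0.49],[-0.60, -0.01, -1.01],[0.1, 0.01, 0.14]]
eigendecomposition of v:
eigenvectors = [[0.42, -0.84, -0.3], [-0.90, 0.23, 0.94], [0.12, 0.50, 0.16]]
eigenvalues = [0.41, -0.02, 0.01]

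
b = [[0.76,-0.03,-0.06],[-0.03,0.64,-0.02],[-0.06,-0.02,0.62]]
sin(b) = [[0.69, -0.02, -0.05], [-0.02, 0.6, -0.02], [-0.05, -0.02, 0.58]]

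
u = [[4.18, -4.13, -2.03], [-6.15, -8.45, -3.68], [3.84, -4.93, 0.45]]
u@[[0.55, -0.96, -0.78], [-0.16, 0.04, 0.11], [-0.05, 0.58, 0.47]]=[[3.06, -5.36, -4.67],[-1.85, 3.43, 2.14],[2.88, -3.62, -3.33]]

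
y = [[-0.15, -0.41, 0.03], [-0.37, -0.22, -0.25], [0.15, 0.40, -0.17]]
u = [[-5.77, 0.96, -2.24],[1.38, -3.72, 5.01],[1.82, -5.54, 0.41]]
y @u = [[0.35, 1.22, -1.71],[1.38, 1.85, -0.38],[-0.62, -0.40, 1.60]]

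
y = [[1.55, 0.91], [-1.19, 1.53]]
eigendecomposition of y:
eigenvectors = [[(-0.01-0.66j), (-0.01+0.66j)],[(0.75+0j), (0.75-0j)]]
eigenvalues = [(1.54+1.04j), (1.54-1.04j)]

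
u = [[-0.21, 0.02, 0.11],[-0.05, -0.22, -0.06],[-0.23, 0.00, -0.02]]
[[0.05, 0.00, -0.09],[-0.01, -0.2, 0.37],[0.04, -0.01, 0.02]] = u @[[-0.2, 0.04, -0.05], [0.05, 0.91, -1.50], [0.07, -0.08, -0.65]]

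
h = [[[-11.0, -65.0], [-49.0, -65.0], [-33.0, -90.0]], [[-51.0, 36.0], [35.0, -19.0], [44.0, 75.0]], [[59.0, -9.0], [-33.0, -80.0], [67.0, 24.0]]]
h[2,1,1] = -80.0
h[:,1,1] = [-65.0, -19.0, -80.0]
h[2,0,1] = -9.0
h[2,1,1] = -80.0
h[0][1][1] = -65.0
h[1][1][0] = 35.0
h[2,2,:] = [67.0, 24.0]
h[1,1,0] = 35.0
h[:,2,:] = [[-33.0, -90.0], [44.0, 75.0], [67.0, 24.0]]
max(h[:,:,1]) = 75.0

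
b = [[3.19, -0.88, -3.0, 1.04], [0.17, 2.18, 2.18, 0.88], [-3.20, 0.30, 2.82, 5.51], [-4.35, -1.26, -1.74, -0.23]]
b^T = [[3.19, 0.17, -3.20, -4.35], [-0.88, 2.18, 0.30, -1.26], [-3.00, 2.18, 2.82, -1.74], [1.04, 0.88, 5.51, -0.23]]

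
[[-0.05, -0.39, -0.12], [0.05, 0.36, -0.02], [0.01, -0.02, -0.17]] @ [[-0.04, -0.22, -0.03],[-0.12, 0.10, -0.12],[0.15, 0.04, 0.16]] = [[0.03, -0.03, 0.03], [-0.05, 0.02, -0.05], [-0.02, -0.01, -0.03]]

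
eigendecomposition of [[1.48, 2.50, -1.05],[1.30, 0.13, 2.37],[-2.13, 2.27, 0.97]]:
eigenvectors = [[0.48+0.00j, 0.63+0.00j, 0.63-0.00j], [-0.63+0.00j, 0.28+0.42j, (0.28-0.42j)], [(0.6+0j), -0.15+0.57j, -0.15-0.57j]]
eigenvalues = [(-3.12+0j), (2.85+0.73j), (2.85-0.73j)]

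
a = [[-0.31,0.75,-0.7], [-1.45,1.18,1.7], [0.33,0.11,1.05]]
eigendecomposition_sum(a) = [[-0.15+0.56j, (0.3-0.11j), -0.64-0.07j],[(-0.69+0.16j), 0.29+0.26j, (-0.28-0.73j)],[0.18-0.03j, (-0.07-0.07j), (0.06+0.19j)]] + [[-0.15-0.56j,0.30+0.11j,-0.64+0.07j], [(-0.69-0.16j),(0.29-0.26j),(-0.28+0.73j)], [(0.18+0.03j),(-0.07+0.07j),(0.06-0.19j)]] + [[(-0.02+0j), 0.15+0.00j, 0.57-0.00j], [(-0.06+0j), 0.60+0.00j, 2.27-0.00j], [(-0.03+0j), (0.25+0j), 0.94-0.00j]]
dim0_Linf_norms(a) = [1.45, 1.18, 1.7]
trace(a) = 1.92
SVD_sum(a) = [[0.01, -0.01, -0.02],[-1.27, 1.13, 1.85],[-0.33, 0.29, 0.48]] + [[-0.53, 0.55, -0.69], [-0.11, 0.12, -0.15], [0.42, -0.43, 0.55]] + [[0.21, 0.21, 0.01], [-0.06, -0.06, -0.0], [0.24, 0.25, 0.01]]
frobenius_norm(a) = 2.96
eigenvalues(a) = [(0.2+1.01j), (0.2-1.01j), (1.52+0j)]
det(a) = 1.62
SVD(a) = [[0.01,0.77,0.64], [-0.97,0.17,-0.19], [-0.25,-0.61,0.75]] @ diag([2.5996377895911067, 1.3343888141927462, 0.4672149992103583]) @ [[0.51, -0.45, -0.74], [-0.51, 0.53, -0.67], [0.69, 0.72, 0.04]]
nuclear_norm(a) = 4.40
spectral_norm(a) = 2.60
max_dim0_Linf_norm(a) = 1.7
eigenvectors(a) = [[-0.29+0.55j,(-0.29-0.55j),0.23+0.00j], [-0.76+0.00j,-0.76-0.00j,0.90+0.00j], [(0.19+0.02j),(0.19-0.02j),0.37+0.00j]]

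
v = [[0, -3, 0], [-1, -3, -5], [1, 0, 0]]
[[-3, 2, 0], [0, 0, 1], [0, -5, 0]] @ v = [[-2, 3, -10], [1, 0, 0], [5, 15, 25]]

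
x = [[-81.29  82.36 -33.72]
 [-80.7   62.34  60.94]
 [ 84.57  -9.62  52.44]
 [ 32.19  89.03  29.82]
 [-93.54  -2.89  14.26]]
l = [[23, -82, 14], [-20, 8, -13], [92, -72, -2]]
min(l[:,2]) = -13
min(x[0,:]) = -81.29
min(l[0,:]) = -82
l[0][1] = -82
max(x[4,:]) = 14.26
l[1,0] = -20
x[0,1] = 82.36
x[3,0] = 32.19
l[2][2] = -2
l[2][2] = -2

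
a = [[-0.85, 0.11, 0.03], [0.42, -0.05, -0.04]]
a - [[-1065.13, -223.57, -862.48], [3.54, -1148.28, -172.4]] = [[1064.28, 223.68, 862.51], [-3.12, 1148.23, 172.36]]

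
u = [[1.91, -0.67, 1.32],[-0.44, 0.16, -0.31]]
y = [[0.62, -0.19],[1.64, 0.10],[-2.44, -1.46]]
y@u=[[1.27,-0.45,0.88], [3.09,-1.08,2.13], [-4.02,1.40,-2.77]]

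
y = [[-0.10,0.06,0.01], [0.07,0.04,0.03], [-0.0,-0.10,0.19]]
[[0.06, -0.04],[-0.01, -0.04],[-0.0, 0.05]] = y @ [[-0.39, -0.06],  [0.34, -0.76],  [0.16, -0.13]]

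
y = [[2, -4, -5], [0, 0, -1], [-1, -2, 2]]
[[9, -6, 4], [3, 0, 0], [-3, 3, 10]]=y @ [[-3, -3, -4], [0, 0, -3], [-3, 0, 0]]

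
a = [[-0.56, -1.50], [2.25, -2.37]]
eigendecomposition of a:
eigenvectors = [[(0.31+0.55j), 0.31-0.55j], [0.77+0.00j, 0.77-0.00j]]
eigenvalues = [(-1.47+1.6j), (-1.47-1.6j)]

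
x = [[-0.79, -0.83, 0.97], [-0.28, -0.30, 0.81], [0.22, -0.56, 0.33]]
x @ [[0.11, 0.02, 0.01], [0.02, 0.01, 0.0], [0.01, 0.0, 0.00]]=[[-0.09, -0.02, -0.01], [-0.03, -0.01, -0.0], [0.02, -0.0, 0.00]]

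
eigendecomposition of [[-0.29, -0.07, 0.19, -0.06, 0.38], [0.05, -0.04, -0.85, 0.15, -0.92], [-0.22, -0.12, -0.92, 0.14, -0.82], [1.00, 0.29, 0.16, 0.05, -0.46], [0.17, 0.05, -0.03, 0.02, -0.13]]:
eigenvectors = [[(0.14+0j), (-0.31+0j), (-0.15+0j), -0.40-0.13j, -0.40+0.13j], [(-0.66+0j), (0.28+0j), 0.31+0.00j, (0.7+0j), 0.70-0.00j], [(-0.72+0j), 0.05+0.00j, 0.10+0.00j, (0.3+0.22j), 0.30-0.22j], [(0.14+0j), (0.89+0j), 0.93+0.00j, (-0.09+0.17j), (-0.09-0.17j)], [-0.02+0.00j, 0.15+0.00j, (0.05+0j), (-0.34-0.19j), -0.34+0.19j]]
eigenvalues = [(-1.03+0j), (-0.27+0j), (-0.03+0j), 0j, -0j]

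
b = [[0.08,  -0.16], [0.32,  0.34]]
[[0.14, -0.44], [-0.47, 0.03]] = b @[[-0.33,  -1.86], [-1.07,  1.85]]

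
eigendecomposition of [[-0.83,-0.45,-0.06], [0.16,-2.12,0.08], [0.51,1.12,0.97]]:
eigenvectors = [[0.04, -0.94, -0.29], [-0.02, -0.1, -0.88], [-1.00, 0.32, 0.37]]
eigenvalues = [0.98, -0.86, -2.1]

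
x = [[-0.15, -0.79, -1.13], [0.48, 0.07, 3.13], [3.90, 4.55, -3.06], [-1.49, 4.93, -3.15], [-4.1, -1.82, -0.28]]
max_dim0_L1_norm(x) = 12.16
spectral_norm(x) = 8.73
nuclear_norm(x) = 17.01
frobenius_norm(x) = 10.67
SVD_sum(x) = [[-0.04,-0.07,0.05], [-0.52,-1.04,0.68], [2.54,5.06,-3.32], [1.86,3.72,-2.44], [-1.10,-2.19,1.44]] + [[-0.5, 0.07, -0.27], [1.66, -0.23, 0.91], [1.2, -0.17, 0.66], [-2.96, 0.42, -1.63], [-3.03, 0.43, -1.66]] + [[0.39, -0.79, -0.9],[-0.66, 1.34, 1.54],[0.17, -0.34, -0.4],[-0.39, 0.80, 0.91],[0.03, -0.05, -0.06]]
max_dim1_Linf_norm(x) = 4.93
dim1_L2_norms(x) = [1.39, 3.17, 6.73, 6.04, 4.49]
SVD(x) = [[-0.01,-0.11,-0.44], [-0.15,0.35,0.75], [0.75,0.25,-0.19], [0.55,-0.63,0.45], [-0.33,-0.64,-0.03]] @ diag([8.731200651934723, 5.434010922573758, 2.84916838200268]) @ [[0.39, 0.77, -0.51],[0.87, -0.12, 0.48],[-0.31, 0.62, 0.72]]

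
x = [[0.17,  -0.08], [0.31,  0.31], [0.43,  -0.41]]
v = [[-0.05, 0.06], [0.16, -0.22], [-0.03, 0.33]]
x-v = [[0.22, -0.14], [0.15, 0.53], [0.46, -0.74]]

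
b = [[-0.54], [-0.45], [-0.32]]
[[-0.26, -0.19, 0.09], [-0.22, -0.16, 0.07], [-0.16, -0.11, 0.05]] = b @ [[0.49,0.35,-0.16]]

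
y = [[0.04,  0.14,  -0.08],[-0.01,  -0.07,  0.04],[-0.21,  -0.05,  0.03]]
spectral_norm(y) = 0.25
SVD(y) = [[-0.53, 0.71, 0.46],[0.23, -0.40, 0.89],[0.82, 0.58, 0.05]] @ diag([0.24691541187897142, 0.143988805857019, 5.625395575402053e-05]) @ [[-0.79, -0.53, 0.31], [-0.61, 0.69, -0.39], [0.01, 0.49, 0.87]]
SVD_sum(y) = [[0.1,0.07,-0.04], [-0.05,-0.03,0.02], [-0.16,-0.11,0.06]] + [[-0.06, 0.07, -0.04], [0.04, -0.04, 0.02], [-0.05, 0.06, -0.03]] + [[0.0, 0.00, 0.0], [0.0, 0.00, 0.0], [0.00, 0.00, 0.0]]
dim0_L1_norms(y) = [0.26, 0.26, 0.15]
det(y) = -0.00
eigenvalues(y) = [0.13, -0.13, 0.0]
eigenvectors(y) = [[0.46, -0.62, -0.01], [-0.20, 0.36, -0.49], [-0.87, -0.7, -0.87]]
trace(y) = -0.00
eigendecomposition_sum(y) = [[0.09, 0.07, -0.04], [-0.04, -0.03, 0.02], [-0.16, -0.13, 0.08]] + [[-0.05, 0.07, -0.04], [0.03, -0.04, 0.02], [-0.05, 0.08, -0.05]] + [[0.00,  0.00,  0.0],[0.00,  0.00,  0.00],[0.0,  0.0,  0.00]]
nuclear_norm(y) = 0.39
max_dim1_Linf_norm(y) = 0.21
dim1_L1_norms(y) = [0.26, 0.12, 0.29]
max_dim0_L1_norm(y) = 0.26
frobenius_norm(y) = 0.29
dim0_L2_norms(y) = [0.21, 0.16, 0.09]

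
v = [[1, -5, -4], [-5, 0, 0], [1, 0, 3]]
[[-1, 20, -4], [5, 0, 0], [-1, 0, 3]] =v @ [[-1, 0, 0], [0, -4, 0], [0, 0, 1]]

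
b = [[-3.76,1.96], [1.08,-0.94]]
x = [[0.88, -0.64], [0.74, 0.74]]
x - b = [[4.64, -2.60], [-0.34, 1.68]]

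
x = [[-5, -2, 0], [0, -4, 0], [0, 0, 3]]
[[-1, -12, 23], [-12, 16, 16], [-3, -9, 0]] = x@[[-1, 4, -3], [3, -4, -4], [-1, -3, 0]]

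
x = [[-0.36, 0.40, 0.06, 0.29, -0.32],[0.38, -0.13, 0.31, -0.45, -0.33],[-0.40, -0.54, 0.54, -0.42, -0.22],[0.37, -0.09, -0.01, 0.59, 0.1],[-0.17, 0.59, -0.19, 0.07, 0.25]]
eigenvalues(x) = [(-0.83+0j), (0.4+0.56j), (0.4-0.56j), (0.66+0j), (0.26+0j)]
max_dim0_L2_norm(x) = 0.91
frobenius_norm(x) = 1.73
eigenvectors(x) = [[(0.78+0j),  (-0.14+0.26j),  (-0.14-0.26j),  (0.11+0j),  -0.01+0.00j], [(-0.43+0j),  (-0.3+0.47j),  -0.30-0.47j,  -0.41+0.00j,  0.27+0.00j], [(0.04+0j),  -0.65+0.00j,  (-0.65-0j),  -0.46+0.00j,  0.83+0.00j], [-0.26+0.00j,  (0.1-0.07j),  0.10+0.07j,  (0.72+0j),  -0.03+0.00j], [(0.38+0j),  0.38+0.14j,  (0.38-0.14j),  (-0.3+0j),  0.49+0.00j]]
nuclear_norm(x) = 3.43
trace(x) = 0.89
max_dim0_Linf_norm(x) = 0.59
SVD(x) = [[0.21, 0.56, -0.42, -0.67, -0.14], [-0.44, -0.24, 0.47, -0.69, 0.22], [-0.71, 0.32, -0.40, 0.21, 0.43], [0.27, -0.6, -0.54, -0.18, 0.48], [0.43, 0.40, 0.38, 0.08, 0.71]] @ diag([1.2716206928933746, 0.8398697858255121, 0.6065451872360071, 0.5211715693095852, 0.19565962140156756]) @ [[0.06,0.59,-0.47,0.59,0.29], [-0.85,0.44,0.08,-0.23,-0.16], [0.37,0.43,-0.27,-0.76,0.18], [-0.36,-0.44,-0.3,-0.14,0.76], [0.11,0.29,0.79,0.06,0.53]]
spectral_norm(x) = 1.27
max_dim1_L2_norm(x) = 0.98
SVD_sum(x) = [[0.01, 0.16, -0.12, 0.16, 0.08], [-0.03, -0.33, 0.26, -0.33, -0.16], [-0.05, -0.53, 0.42, -0.53, -0.26], [0.02, 0.21, -0.16, 0.21, 0.1], [0.03, 0.32, -0.25, 0.32, 0.16]] + [[-0.4, 0.21, 0.04, -0.11, -0.07], [0.17, -0.09, -0.02, 0.05, 0.03], [-0.23, 0.12, 0.02, -0.06, -0.04], [0.43, -0.22, -0.04, 0.11, 0.08], [-0.29, 0.15, 0.03, -0.08, -0.05]] + [[-0.09, -0.11, 0.07, 0.19, -0.05], [0.11, 0.12, -0.08, -0.22, 0.05], [-0.09, -0.10, 0.06, 0.18, -0.04], [-0.12, -0.14, 0.09, 0.25, -0.06], [0.09, 0.10, -0.06, -0.18, 0.04]] + [[0.12, 0.15, 0.1, 0.05, -0.26],[0.13, 0.16, 0.11, 0.05, -0.27],[-0.04, -0.05, -0.03, -0.01, 0.08],[0.03, 0.04, 0.03, 0.01, -0.07],[-0.01, -0.02, -0.01, -0.01, 0.03]] + [[-0.00, -0.01, -0.02, -0.00, -0.01], [0.00, 0.01, 0.03, 0.00, 0.02], [0.01, 0.02, 0.07, 0.01, 0.05], [0.01, 0.03, 0.07, 0.01, 0.05], [0.01, 0.04, 0.11, 0.01, 0.07]]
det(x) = -0.07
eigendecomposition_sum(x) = [[-0.53+0.00j,0.35+0.00j,(-0.07-0j),(0.2+0j),-0.08+0.00j], [(0.29-0j),(-0.19-0j),(0.04+0j),-0.11-0.00j,0.05-0.00j], [-0.03+0.00j,(0.02+0j),-0.00-0.00j,0.01+0.00j,-0.00+0.00j], [(0.17-0j),-0.11-0.00j,(0.02+0j),-0.07-0.00j,0.03-0.00j], [(-0.26+0j),0.17+0.00j,-0.03-0.00j,0.10+0.00j,-0.04+0.00j]] + [[(0.07+0.08j), 0.03+0.16j, (0.06-0.08j), (-0+0.05j), -0.12+0.05j], [(0.11+0.17j), (0.03+0.3j), 0.13-0.14j, (-0.01+0.09j), (-0.23+0.07j)], [-0.09+0.22j, -0.28+0.21j, (0.21+0.04j), (-0.1+0.04j), -0.21-0.18j], [-0.01-0.04j, (0.02-0.06j), -0.04+0.02j, 0.01-0.02j, 0.05+0.00j], [0.10-0.10j, 0.21-0.06j, (-0.11-0.07j), 0.07-0.00j, 0.08+0.15j]] + [[0.07-0.08j, (0.03-0.16j), 0.06+0.08j, (-0-0.05j), -0.12-0.05j],[0.11-0.17j, (0.03-0.3j), 0.13+0.14j, -0.01-0.09j, -0.23-0.07j],[-0.09-0.22j, (-0.28-0.21j), 0.21-0.04j, -0.10-0.04j, -0.21+0.18j],[-0.01+0.04j, 0.02+0.06j, -0.04-0.02j, 0.01+0.02j, (0.05-0j)],[0.10+0.10j, 0.21+0.06j, -0.11+0.07j, 0.07+0.00j, 0.08-0.15j]] + [[(0.03+0j),(-0+0j),0.01+0.00j,0.10+0.00j,-0.00-0.00j], [-0.12-0.00j,0.01-0.00j,-0.03-0.00j,-0.37-0.00j,(0.01+0j)], [(-0.14-0j),(0.01-0j),-0.03-0.00j,-0.42-0.00j,0.01+0.00j], [(0.21+0j),-0.01+0.00j,0.05+0.00j,(0.64+0j),(-0.02-0j)], [-0.09-0.00j,(0.01-0j),-0.02-0.00j,-0.27-0.00j,(0.01+0j)]] + [[0.00+0.00j, 0j, -0.00-0.00j, (-0-0j), -0.00-0.00j],[(-0.01-0j), -0.00-0.00j, (0.05+0j), (0.06+0j), (0.06+0j)],[(-0.05-0j), (-0.01-0j), 0.15+0.00j, 0.18+0.00j, 0.19+0.00j],[0j, 0.00+0.00j, -0.01-0.00j, -0.01-0.00j, (-0.01-0j)],[-0.03-0.00j, (-0-0j), 0.09+0.00j, (0.11+0j), 0.11+0.00j]]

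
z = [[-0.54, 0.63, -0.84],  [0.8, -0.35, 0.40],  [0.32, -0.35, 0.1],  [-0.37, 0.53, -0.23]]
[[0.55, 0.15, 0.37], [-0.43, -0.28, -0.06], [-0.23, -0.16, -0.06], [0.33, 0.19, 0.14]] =z @ [[-0.28,  -0.36,  0.24], [0.33,  0.19,  0.27], [-0.23,  0.19,  -0.39]]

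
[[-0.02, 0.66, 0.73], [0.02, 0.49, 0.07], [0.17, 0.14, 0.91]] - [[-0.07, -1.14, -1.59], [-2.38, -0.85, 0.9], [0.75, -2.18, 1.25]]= [[0.05, 1.8, 2.32], [2.4, 1.34, -0.83], [-0.58, 2.32, -0.34]]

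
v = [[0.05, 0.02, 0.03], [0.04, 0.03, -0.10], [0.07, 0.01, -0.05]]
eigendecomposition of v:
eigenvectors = [[(-0.28+0j), 0.65+0.00j, 0.65-0.00j], [(0.73+0j), (-0.6+0.24j), -0.60-0.24j], [(0.62+0j), (0.4-0j), (0.4+0j)]]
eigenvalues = [(-0.07+0j), (0.05+0.01j), (0.05-0.01j)]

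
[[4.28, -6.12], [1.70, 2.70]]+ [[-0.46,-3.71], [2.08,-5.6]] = [[3.82, -9.83], [3.78, -2.9]]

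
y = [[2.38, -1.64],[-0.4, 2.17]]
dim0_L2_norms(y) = [2.41, 2.72]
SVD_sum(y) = [[1.81, -2.13],[-1.24, 1.46]] + [[0.57,0.49], [0.84,0.71]]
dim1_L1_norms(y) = [4.02, 2.57]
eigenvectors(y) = [[0.92,0.87], [-0.4,0.49]]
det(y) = 4.51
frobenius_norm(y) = 3.64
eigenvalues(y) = [3.09, 1.46]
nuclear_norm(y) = 4.72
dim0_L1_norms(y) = [2.78, 3.81]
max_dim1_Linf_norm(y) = 2.38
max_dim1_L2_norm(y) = 2.89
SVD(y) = [[-0.82, 0.57], [0.57, 0.82]] @ diag([3.3833606953279265, 1.3325803560424143]) @ [[-0.65, 0.76],[0.76, 0.65]]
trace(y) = 4.55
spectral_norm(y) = 3.38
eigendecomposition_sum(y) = [[1.74, -3.10], [-0.76, 1.35]] + [[0.64,1.46],[0.36,0.82]]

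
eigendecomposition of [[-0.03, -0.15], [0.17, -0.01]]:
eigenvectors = [[0.04-0.68j, 0.04+0.68j], [(-0.73+0j), -0.73-0.00j]]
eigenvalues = [(-0.02+0.16j), (-0.02-0.16j)]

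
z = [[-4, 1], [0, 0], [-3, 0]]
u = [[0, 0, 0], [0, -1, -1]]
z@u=[[0, -1, -1], [0, 0, 0], [0, 0, 0]]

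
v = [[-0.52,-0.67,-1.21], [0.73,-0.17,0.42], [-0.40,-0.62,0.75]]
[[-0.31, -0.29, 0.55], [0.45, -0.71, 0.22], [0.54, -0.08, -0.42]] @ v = [[-0.27, -0.08, 0.67], [-0.84, -0.32, -0.68], [-0.17, -0.09, -1.00]]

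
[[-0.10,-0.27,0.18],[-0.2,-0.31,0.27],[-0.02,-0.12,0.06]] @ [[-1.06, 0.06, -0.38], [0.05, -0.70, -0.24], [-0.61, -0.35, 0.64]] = [[-0.02, 0.12, 0.22], [0.03, 0.11, 0.32], [-0.02, 0.06, 0.07]]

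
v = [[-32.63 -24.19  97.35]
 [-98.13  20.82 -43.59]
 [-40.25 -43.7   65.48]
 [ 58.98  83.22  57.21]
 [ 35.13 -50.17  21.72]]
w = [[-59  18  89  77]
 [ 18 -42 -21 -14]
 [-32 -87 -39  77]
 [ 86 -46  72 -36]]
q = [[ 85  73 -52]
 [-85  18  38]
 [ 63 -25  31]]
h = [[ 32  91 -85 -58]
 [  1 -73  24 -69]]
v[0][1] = -24.19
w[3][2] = 72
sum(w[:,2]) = 101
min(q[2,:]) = -25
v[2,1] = -43.7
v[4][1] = -50.17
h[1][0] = 1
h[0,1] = 91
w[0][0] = -59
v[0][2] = 97.35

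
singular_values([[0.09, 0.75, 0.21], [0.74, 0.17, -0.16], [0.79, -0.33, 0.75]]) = [1.22, 0.83, 0.57]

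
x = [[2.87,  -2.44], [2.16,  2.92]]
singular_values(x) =[3.84, 3.56]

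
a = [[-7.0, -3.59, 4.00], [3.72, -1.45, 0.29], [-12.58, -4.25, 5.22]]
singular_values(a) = [16.94, 3.24, 0.16]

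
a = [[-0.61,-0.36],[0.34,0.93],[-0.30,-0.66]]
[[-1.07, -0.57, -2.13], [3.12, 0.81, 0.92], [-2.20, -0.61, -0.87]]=a @ [[-0.28, 0.53, 3.71], [3.46, 0.68, -0.37]]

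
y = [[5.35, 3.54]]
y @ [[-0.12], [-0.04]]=[[-0.78]]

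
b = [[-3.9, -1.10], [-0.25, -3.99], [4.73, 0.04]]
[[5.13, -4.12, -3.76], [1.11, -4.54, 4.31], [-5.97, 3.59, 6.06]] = b @ [[-1.26, 0.75, 1.29], [-0.2, 1.09, -1.16]]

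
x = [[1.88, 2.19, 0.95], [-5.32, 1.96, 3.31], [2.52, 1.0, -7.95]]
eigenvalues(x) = [(2.11+3.14j), (2.11-3.14j), (-8.34+0j)]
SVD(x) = [[-0.01, -0.29, 0.96], [0.57, 0.78, 0.24], [-0.82, 0.55, 0.16]] @ diag([9.849636952306966, 4.169962259996632, 2.9123987807223224]) @ [[-0.52, 0.03, 0.85],[-0.79, 0.35, -0.50],[0.31, 0.94, 0.16]]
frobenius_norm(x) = 11.09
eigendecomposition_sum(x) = [[0.96+1.62j, 1.10-0.74j, 0.39-0.21j], [-2.30+1.34j, (1.03+1.56j), (0.29+0.55j)], [0.17+0.49j, 0.34-0.14j, (0.12-0.03j)]] + [[(0.96-1.62j),(1.1+0.74j),(0.39+0.21j)], [(-2.3-1.34j),1.03-1.56j,(0.29-0.55j)], [(0.17-0.49j),(0.34+0.14j),(0.12+0.03j)]] + [[-0.05-0.00j, (-0.01-0j), (0.18-0j)], [(-0.73-0j), (-0.11-0j), 2.72-0.00j], [2.19+0.00j, 0.33+0.00j, (-8.18+0j)]]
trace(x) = -4.11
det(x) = -119.62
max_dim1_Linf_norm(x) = 7.95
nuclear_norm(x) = 16.93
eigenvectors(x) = [[(-0-0.57j), (-0+0.57j), (-0.02+0j)],[0.81+0.00j, 0.81-0.00j, -0.32+0.00j],[(0.03-0.15j), (0.03+0.15j), (0.95+0j)]]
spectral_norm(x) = 9.85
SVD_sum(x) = [[0.06,-0.0,-0.09], [-2.95,0.16,4.82], [4.21,-0.23,-6.88]] + [[0.95, -0.42, 0.60], [-2.59, 1.14, -1.62], [-1.83, 0.8, -1.15]] + [[0.87, 2.61, 0.44],[0.22, 0.66, 0.11],[0.14, 0.43, 0.07]]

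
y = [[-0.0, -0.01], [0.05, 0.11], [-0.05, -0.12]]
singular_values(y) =[0.18, 0.0]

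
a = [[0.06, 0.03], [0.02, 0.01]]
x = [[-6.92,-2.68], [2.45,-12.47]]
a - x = [[6.98, 2.71], [-2.43, 12.48]]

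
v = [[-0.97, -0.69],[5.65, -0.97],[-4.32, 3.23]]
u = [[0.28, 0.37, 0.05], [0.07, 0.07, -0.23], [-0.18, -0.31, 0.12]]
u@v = [[1.60,  -0.39], [1.32,  -0.86], [-2.1,  0.81]]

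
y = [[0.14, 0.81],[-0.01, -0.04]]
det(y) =0.002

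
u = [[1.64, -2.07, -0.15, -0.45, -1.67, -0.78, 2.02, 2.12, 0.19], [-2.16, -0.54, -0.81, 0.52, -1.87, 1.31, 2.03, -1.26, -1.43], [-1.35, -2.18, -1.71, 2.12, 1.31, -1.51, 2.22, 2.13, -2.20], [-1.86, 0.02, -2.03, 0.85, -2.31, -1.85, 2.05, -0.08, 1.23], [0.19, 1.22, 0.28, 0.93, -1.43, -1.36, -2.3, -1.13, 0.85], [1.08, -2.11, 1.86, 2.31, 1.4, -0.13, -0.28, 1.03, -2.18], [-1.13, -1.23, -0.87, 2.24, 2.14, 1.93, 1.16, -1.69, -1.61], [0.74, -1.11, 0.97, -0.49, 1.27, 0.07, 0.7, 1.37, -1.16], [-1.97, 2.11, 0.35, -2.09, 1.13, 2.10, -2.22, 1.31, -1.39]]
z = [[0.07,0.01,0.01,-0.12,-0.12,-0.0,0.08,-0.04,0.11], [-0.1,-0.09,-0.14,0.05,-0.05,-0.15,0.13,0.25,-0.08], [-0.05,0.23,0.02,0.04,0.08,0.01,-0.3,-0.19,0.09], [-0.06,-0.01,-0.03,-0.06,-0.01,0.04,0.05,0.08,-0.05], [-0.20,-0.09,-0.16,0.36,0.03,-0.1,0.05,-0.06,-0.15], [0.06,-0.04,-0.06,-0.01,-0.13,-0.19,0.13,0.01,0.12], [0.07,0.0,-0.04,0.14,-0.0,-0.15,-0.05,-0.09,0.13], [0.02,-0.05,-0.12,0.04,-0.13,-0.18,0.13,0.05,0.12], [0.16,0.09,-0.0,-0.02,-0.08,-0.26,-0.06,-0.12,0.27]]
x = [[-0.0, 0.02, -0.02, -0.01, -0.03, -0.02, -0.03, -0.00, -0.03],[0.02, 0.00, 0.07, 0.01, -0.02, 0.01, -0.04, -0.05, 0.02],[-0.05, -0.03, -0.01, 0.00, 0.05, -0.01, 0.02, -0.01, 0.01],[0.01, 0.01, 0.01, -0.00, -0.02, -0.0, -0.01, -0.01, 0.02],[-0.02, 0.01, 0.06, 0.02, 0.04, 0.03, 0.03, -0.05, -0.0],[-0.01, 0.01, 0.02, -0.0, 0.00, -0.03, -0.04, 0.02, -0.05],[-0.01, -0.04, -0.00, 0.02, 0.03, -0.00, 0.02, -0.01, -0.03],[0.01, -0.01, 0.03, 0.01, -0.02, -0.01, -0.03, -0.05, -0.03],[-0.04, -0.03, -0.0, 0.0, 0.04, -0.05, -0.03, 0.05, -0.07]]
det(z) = 0.00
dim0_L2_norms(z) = [0.31, 0.29, 0.26, 0.42, 0.25, 0.44, 0.4, 0.37, 0.41]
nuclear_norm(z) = 2.22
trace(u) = -0.18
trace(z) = 0.05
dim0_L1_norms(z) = [0.79, 0.61, 0.58, 0.84, 0.63, 1.08, 0.98, 0.89, 1.12]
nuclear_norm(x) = 0.56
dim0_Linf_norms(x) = [0.05, 0.04, 0.07, 0.02, 0.05, 0.05, 0.04, 0.05, 0.07]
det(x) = -0.00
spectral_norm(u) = 8.07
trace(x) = -0.10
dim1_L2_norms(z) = [0.23, 0.39, 0.45, 0.15, 0.49, 0.31, 0.28, 0.32, 0.45]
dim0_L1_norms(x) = [0.17, 0.16, 0.22, 0.07, 0.25, 0.16, 0.25, 0.25, 0.26]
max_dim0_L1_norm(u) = 14.98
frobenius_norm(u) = 13.72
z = x @ u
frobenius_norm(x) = 0.25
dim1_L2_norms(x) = [0.06, 0.1, 0.08, 0.04, 0.1, 0.08, 0.07, 0.08, 0.12]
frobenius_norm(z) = 1.07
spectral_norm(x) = 0.16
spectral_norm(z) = 0.65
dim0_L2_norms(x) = [0.07, 0.06, 0.1, 0.03, 0.09, 0.07, 0.09, 0.1, 0.1]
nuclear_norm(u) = 33.10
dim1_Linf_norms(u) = [2.12, 2.16, 2.22, 2.31, 2.3, 2.31, 2.24, 1.37, 2.22]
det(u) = 319.76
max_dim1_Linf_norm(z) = 0.36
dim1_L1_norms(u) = [11.09, 11.93, 16.73, 12.28, 9.69, 12.38, 14.0, 7.88, 14.67]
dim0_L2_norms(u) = [4.42, 4.74, 3.62, 4.64, 4.98, 4.25, 5.43, 4.41, 4.45]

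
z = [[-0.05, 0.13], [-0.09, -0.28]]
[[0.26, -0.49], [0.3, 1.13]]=z@[[-4.35, -0.35], [0.34, -3.91]]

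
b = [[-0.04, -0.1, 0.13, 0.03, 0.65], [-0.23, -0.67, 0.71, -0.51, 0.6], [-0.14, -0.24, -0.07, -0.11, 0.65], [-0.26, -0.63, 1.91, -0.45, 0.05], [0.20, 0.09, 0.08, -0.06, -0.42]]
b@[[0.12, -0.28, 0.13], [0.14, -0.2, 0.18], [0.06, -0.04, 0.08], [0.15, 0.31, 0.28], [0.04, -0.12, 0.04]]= [[0.02, -0.04, 0.02], [-0.13, -0.06, -0.21], [-0.05, -0.02, -0.07], [-0.07, -0.02, -0.12], [0.02, -0.05, 0.02]]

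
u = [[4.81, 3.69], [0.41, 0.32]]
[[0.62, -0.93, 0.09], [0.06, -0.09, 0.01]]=u@[[-0.80, 1.18, -0.08], [1.21, -1.79, 0.13]]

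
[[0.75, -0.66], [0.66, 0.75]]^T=[[0.75, 0.66], [-0.66, 0.75]]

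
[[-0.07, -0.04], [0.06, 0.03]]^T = [[-0.07, 0.06], [-0.04, 0.03]]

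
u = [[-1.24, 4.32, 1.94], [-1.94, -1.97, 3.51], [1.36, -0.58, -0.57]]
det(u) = 19.309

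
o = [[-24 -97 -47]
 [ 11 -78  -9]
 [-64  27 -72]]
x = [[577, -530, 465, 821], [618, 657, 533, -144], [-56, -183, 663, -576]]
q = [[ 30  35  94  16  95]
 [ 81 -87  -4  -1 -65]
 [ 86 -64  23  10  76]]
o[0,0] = -24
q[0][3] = 16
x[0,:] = [577, -530, 465, 821]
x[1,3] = -144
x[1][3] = -144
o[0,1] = -97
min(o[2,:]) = -72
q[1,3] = -1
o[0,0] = -24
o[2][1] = 27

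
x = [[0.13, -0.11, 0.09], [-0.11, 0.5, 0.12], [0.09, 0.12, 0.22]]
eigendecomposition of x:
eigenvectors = [[-0.78, -0.6, -0.18], [-0.32, 0.12, 0.94], [0.54, -0.79, 0.29]]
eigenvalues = [0.02, 0.27, 0.56]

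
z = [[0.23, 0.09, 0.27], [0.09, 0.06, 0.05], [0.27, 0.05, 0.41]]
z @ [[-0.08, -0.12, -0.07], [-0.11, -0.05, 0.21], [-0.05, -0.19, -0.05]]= [[-0.04, -0.08, -0.01], [-0.02, -0.02, 0.00], [-0.05, -0.11, -0.03]]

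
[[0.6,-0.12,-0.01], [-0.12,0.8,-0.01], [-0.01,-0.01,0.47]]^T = [[0.6,-0.12,-0.01], [-0.12,0.8,-0.01], [-0.01,-0.01,0.47]]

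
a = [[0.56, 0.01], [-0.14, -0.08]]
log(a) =[[-0.58-0.01j,(0.03-0.05j)], [(-0.43+0.69j),(-2.56+3.15j)]]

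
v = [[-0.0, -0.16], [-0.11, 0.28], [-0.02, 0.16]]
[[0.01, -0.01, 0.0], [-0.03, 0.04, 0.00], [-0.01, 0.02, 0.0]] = v @ [[0.1,-0.12,-0.02], [-0.07,0.09,0.00]]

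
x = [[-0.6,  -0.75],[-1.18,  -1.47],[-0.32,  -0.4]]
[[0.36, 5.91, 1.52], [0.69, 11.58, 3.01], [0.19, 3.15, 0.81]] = x@[[2.9, 0.39, -7.20], [-2.80, -8.19, 3.73]]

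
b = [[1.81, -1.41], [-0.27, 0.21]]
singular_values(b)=[2.32, 0.0]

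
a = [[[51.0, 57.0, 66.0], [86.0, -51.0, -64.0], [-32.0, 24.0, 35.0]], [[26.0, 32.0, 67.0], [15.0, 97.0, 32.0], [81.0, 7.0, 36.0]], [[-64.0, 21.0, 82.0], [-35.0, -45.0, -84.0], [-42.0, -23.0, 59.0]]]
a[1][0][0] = 26.0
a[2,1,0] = -35.0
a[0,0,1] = 57.0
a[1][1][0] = 15.0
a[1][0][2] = 67.0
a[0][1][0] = 86.0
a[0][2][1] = 24.0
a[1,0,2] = 67.0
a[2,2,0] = -42.0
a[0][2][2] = 35.0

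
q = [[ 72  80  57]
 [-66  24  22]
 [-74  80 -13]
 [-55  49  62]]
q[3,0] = -55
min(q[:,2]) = -13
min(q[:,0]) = -74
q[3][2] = 62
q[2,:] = [-74, 80, -13]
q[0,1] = 80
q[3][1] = 49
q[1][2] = 22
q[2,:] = [-74, 80, -13]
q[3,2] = 62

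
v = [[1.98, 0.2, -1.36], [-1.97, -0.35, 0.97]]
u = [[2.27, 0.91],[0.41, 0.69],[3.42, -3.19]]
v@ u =[[-0.07, 6.28],[-1.3, -5.13]]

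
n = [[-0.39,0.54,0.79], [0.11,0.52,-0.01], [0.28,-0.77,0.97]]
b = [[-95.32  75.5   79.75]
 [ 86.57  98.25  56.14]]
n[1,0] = 0.111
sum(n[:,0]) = -0.0010000000000000009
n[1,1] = 0.519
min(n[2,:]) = -0.767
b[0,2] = 79.75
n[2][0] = 0.28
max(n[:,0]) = 0.28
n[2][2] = 0.974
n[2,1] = -0.767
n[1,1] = 0.519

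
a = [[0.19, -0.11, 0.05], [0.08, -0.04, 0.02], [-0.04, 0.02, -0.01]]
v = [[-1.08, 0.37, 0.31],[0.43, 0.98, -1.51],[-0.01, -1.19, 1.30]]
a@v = [[-0.25, -0.1, 0.29], [-0.1, -0.03, 0.11], [0.05, 0.02, -0.06]]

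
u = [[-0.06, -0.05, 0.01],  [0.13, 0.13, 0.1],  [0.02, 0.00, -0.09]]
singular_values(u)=[0.22, 0.1, 0.0]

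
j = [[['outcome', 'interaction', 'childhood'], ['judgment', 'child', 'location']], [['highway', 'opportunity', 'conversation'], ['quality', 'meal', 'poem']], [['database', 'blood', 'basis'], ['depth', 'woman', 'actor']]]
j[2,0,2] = 'basis'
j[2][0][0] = 'database'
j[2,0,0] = 'database'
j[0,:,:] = [['outcome', 'interaction', 'childhood'], ['judgment', 'child', 'location']]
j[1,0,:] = ['highway', 'opportunity', 'conversation']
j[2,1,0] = 'depth'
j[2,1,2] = 'actor'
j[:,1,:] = [['judgment', 'child', 'location'], ['quality', 'meal', 'poem'], ['depth', 'woman', 'actor']]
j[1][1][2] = 'poem'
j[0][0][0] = 'outcome'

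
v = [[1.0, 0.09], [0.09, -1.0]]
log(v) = [[0.01j,-0.00-0.14j], [(-0-0.14j),3.14j]]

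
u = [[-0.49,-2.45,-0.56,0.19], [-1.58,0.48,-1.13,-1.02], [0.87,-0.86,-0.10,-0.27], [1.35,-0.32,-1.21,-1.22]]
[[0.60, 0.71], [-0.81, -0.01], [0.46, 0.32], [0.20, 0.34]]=u @ [[0.27,  0.03],[-0.31,  -0.3],[0.09,  -0.03],[0.13,  -0.14]]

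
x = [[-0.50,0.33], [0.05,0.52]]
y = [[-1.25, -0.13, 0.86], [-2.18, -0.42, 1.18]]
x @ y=[[-0.09,-0.07,-0.04], [-1.2,-0.22,0.66]]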